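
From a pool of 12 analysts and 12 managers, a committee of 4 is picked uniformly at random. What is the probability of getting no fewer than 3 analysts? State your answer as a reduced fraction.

95/322

Total selections: C(24,4) = 10626.
Favorable selections (no fewer than 3 analysts): C(12,3)·C(12,1) + C(12,4)·C(12,0) = 2640 + 495 = 3135.
Probability = 3135/10626 = 95/322.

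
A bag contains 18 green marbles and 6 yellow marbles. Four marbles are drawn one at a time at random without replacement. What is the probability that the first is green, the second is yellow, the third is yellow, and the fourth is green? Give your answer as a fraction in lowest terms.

255/7084

Multiply the conditional probabilities at each draw: 18/24 · 6/23 · 5/22 · 17/21 = 9180/255024 = 255/7084.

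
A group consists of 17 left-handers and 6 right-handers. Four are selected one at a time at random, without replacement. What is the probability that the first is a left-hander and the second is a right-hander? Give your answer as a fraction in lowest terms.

51/253

Multiply the conditional probabilities at each draw: 17/23 · 6/22 = 102/506 = 51/253.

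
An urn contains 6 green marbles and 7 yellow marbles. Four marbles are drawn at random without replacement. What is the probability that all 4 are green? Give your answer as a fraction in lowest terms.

3/143

There are C(13,4) = 715 possible selections.
Selections with all green: C(6,4) = 15.
Probability = 15/715 = 3/143.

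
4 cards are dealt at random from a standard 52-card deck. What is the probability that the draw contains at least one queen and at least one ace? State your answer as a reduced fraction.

There are C(52,4) = 270725 possible draws.
By inclusion-exclusion on the complements, draws missing all queens or all aces: C(48,4) + C(48,4) − C(44,4) = 194580 + 194580 − 135751 = 253409.
So draws with at least one of each: 270725 − 253409 = 17316, probability 17316/270725 = 1332/20825.

1332/20825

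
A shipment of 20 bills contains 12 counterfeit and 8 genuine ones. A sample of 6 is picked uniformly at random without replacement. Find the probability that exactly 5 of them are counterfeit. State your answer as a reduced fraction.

264/1615

There are C(20,6) = 38760 ways to choose 6 from 20.
Selections with exactly 5 counterfeit: choose 5 of the 12 counterfeit and 1 of the 8 genuine, C(12,5)·C(8,1) = 792·8 = 6336.
Probability = 6336/38760 = 264/1615.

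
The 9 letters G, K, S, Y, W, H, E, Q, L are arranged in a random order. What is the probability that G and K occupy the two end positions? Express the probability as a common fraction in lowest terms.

There are 9! = 362880 arrangements.
Place G and K at the ends in 2 ways, arrange the remaining 7 in 7! = 5040 ways: 2·5040 = 10080.
Probability = 10080/362880 = 1/36.

1/36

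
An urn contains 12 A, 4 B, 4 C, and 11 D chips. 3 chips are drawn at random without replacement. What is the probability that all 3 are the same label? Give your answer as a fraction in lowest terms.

There are C(31,3) = 4495 ways to draw 3 chips.
All same label: C(12,3) + C(4,3) + C(4,3) + C(11,3) = 220 + 4 + 4 + 165 = 393.
Probability = 393/4495.

393/4495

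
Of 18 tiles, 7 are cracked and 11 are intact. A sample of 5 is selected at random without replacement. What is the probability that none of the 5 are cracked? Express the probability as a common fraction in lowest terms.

11/204

There are C(18,5) = 8568 possible selections.
Selections with no cracked (all intact): C(11,5) = 462.
Probability = 462/8568 = 11/204.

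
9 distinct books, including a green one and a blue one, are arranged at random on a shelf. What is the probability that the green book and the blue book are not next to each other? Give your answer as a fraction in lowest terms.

7/9

There are 9! = 362880 arrangements.
Arrangements with the green book and the blue book adjacent: 2·8! = 80640.
So not adjacent: 362880 − 80640 = 282240, probability 282240/362880 = 7/9.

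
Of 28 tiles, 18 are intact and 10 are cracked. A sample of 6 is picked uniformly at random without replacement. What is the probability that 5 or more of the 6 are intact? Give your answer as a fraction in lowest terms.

Total selections: C(28,6) = 376740.
Favorable selections (5 or more intact): C(18,5)·C(10,1) + C(18,6)·C(10,0) = 85680 + 18564 = 104244.
Probability = 104244/376740 = 1241/4485.

1241/4485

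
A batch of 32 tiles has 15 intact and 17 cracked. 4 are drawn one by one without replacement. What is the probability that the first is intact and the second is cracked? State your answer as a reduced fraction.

Multiply the conditional probabilities at each draw: 15/32 · 17/31 = 255/992.

255/992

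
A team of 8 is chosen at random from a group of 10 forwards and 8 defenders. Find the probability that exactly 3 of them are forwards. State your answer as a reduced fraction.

There are C(18,8) = 43758 ways to choose 8 from 18.
Selections with exactly 3 forwards: choose 3 of the 10 forwards and 5 of the 8 defenders, C(10,3)·C(8,5) = 120·56 = 6720.
Probability = 6720/43758 = 1120/7293.

1120/7293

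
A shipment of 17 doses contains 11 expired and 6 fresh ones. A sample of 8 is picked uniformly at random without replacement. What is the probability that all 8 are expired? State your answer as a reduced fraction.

3/442

There are C(17,8) = 24310 possible selections.
Selections with all expired: C(11,8) = 165.
Probability = 165/24310 = 3/442.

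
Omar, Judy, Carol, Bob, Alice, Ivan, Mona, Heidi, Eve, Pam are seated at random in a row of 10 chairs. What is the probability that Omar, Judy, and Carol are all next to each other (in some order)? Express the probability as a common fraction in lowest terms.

There are 10! = 3628800 arrangements.
Treat the three as one block: 8! placements × 3! orders within the block = 40320·6 = 241920.
Probability = 241920/3628800 = 1/15.

1/15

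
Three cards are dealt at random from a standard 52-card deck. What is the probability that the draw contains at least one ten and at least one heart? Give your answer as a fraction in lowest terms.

There are C(52,3) = 22100 possible draws.
By inclusion-exclusion on the complements, draws missing all tens or all hearts: C(48,3) + C(39,3) − C(36,3) = 17296 + 9139 − 7140 = 19295.
So draws with at least one of each: 22100 − 19295 = 2805, probability 2805/22100 = 33/260.

33/260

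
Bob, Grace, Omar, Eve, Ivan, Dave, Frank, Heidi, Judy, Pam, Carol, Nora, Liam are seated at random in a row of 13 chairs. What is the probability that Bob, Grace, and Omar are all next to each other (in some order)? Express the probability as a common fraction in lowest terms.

There are 13! = 6227020800 arrangements.
Treat the three as one block: 11! placements × 3! orders within the block = 39916800·6 = 239500800.
Probability = 239500800/6227020800 = 1/26.

1/26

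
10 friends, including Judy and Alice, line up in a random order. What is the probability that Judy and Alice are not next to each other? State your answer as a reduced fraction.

There are 10! = 3628800 arrangements.
Arrangements with Judy and Alice adjacent: 2·9! = 725760.
So not adjacent: 3628800 − 725760 = 2903040, probability 2903040/3628800 = 4/5.

4/5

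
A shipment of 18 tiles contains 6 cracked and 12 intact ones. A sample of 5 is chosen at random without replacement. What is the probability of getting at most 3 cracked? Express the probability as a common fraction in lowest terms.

There are C(18,5) = 8568 ways to choose the 5.
Favorable selections (at most 3 cracked): C(6,0)·C(12,5) + C(6,1)·C(12,4) + C(6,2)·C(12,3) + C(6,3)·C(12,2) = 792 + 2970 + 3300 + 1320 = 8382.
Probability = 8382/8568 = 1397/1428.

1397/1428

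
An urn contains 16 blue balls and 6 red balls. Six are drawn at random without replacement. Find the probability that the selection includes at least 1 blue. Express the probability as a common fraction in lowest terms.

Total selections: C(22,6) = 74613.
The complement is all 6 are red: C(6,6) = 1.
Probability = 1 − 1/74613 = 74612/74613.

74612/74613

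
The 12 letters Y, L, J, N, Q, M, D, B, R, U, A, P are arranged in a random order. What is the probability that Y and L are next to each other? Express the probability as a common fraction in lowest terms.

There are 12! = 479001600 arrangements.
Treat Y and L as a block: 11! arrangements of the blocks × 2 orders within the block = 2·39916800 = 79833600.
Probability = 79833600/479001600 = 1/6.

1/6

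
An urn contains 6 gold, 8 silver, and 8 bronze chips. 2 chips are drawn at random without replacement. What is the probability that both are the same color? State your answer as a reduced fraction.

There are C(22,2) = 231 ways to draw 2 chips.
All same color: C(6,2) + C(8,2) + C(8,2) = 15 + 28 + 28 = 71.
Probability = 71/231.

71/231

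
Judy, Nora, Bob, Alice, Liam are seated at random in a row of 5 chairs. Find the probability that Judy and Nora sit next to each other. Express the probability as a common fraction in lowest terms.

2/5

There are 5! = 120 arrangements.
Treat Judy and Nora as a block: 4! arrangements of the blocks × 2 orders within the block = 2·24 = 48.
Probability = 48/120 = 2/5.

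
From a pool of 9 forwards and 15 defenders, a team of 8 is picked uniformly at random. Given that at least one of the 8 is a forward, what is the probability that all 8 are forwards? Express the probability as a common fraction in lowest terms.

Work in counts. Selections with at least one forward: C(24,8) − C(15,8) = 735471 − 6435 = 729036.
Of those, selections where all 8 are forwards: C(9,8) = 9.
Conditional probability = 9/729036 = 1/81004.

1/81004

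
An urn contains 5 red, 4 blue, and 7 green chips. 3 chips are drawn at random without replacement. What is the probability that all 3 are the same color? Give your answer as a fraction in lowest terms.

There are C(16,3) = 560 ways to draw 3 chips.
All same color: C(5,3) + C(4,3) + C(7,3) = 10 + 4 + 35 = 49.
Probability = 49/560 = 7/80.

7/80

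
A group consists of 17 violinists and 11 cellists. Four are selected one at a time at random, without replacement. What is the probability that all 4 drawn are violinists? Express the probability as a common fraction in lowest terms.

68/585

Multiply the conditional probabilities at each draw: 17/28 · 16/27 · 15/26 · 14/25 = 57120/491400 = 68/585.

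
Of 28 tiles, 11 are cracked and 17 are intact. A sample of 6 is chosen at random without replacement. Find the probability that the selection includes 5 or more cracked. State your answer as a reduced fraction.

Total selections: C(28,6) = 376740.
Favorable selections (5 or more cracked): C(11,5)·C(17,1) + C(11,6)·C(17,0) = 7854 + 462 = 8316.
Probability = 8316/376740 = 33/1495.

33/1495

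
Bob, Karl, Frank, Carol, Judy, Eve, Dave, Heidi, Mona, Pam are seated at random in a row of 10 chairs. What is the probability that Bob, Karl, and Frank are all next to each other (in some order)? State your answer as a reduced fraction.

1/15

There are 10! = 3628800 arrangements.
Treat the three as one block: 8! placements × 3! orders within the block = 40320·6 = 241920.
Probability = 241920/3628800 = 1/15.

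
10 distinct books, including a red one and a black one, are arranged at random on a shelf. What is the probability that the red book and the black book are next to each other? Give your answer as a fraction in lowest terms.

There are 10! = 3628800 arrangements.
Treat the red book and the black book as a block: 9! arrangements of the blocks × 2 orders within the block = 2·362880 = 725760.
Probability = 725760/3628800 = 1/5.

1/5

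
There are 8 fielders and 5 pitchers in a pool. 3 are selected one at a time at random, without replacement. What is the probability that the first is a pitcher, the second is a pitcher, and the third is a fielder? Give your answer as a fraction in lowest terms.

Multiply the conditional probabilities at each draw: 5/13 · 4/12 · 8/11 = 160/1716 = 40/429.

40/429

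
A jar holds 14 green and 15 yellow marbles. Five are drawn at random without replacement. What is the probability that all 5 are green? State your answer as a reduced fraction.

There are C(29,5) = 118755 possible selections.
Selections with all green: C(14,5) = 2002.
Probability = 2002/118755 = 22/1305.

22/1305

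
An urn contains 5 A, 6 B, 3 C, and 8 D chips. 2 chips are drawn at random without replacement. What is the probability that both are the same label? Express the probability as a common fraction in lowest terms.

There are C(22,2) = 231 ways to draw 2 chips.
All same label: C(5,2) + C(6,2) + C(3,2) + C(8,2) = 10 + 15 + 3 + 28 = 56.
Probability = 56/231 = 8/33.

8/33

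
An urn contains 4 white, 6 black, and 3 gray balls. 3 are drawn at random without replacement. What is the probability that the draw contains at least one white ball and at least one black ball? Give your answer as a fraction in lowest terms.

84/143

There are C(13,3) = 286 possible draws.
By inclusion-exclusion on the complements, draws missing all white or all black: C(9,3) + C(7,3) − C(3,3) = 84 + 35 − 1 = 118.
So draws with at least one of each: 286 − 118 = 168, probability 168/286 = 84/143.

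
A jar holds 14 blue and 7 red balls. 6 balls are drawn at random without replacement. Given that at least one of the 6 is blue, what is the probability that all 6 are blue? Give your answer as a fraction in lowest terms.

429/7751

Work in counts. Selections with at least one blue: C(21,6) − C(7,6) = 54264 − 7 = 54257.
Of those, selections where all 6 are blue: C(14,6) = 3003.
Conditional probability = 3003/54257 = 429/7751.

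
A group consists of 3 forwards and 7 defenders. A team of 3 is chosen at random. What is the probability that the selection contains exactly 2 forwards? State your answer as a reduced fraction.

There are C(10,3) = 120 ways to choose 3 from 10.
Selections with exactly 2 forwards: choose 2 of the 3 forwards and 1 of the 7 defenders, C(3,2)·C(7,1) = 3·7 = 21.
Probability = 21/120 = 7/40.

7/40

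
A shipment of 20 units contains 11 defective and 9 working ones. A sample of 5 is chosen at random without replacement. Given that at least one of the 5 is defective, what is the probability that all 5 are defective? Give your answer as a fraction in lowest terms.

Work in counts. Selections with at least one defective: C(20,5) − C(9,5) = 15504 − 126 = 15378.
Of those, selections where all 5 are defective: C(11,5) = 462.
Conditional probability = 462/15378 = 7/233.

7/233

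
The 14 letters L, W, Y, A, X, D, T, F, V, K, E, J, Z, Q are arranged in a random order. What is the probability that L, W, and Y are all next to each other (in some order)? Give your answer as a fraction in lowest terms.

There are 14! = 87178291200 arrangements.
Treat the three as one block: 12! placements × 3! orders within the block = 479001600·6 = 2874009600.
Probability = 2874009600/87178291200 = 3/91.

3/91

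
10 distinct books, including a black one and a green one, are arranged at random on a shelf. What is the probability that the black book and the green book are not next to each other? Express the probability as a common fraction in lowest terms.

There are 10! = 3628800 arrangements.
Arrangements with the black book and the green book adjacent: 2·9! = 725760.
So not adjacent: 3628800 − 725760 = 2903040, probability 2903040/3628800 = 4/5.

4/5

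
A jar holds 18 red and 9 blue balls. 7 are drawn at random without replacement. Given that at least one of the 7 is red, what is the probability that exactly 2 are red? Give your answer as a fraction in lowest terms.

1071/49333

Work in counts. Selections with at least one red: C(27,7) − C(9,7) = 888030 − 36 = 887994.
Of those, selections where exactly 2 are red: C(18,2)·C(9,5) = 153·126 = 19278.
Conditional probability = 19278/887994 = 1071/49333.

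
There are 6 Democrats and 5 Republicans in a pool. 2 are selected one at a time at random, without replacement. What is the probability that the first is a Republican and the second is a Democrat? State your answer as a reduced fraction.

3/11

Multiply the conditional probabilities at each draw: 5/11 · 6/10 = 30/110 = 3/11.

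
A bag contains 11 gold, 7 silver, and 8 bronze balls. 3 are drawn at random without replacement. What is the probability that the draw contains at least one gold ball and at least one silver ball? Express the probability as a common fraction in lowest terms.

There are C(26,3) = 2600 possible draws.
By inclusion-exclusion on the complements, draws missing all gold or all silver: C(15,3) + C(19,3) − C(8,3) = 455 + 969 − 56 = 1368.
So draws with at least one of each: 2600 − 1368 = 1232, probability 1232/2600 = 154/325.

154/325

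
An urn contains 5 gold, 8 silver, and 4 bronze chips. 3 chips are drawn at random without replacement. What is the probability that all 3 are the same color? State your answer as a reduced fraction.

7/68

There are C(17,3) = 680 ways to draw 3 chips.
All same color: C(5,3) + C(8,3) + C(4,3) = 10 + 56 + 4 = 70.
Probability = 70/680 = 7/68.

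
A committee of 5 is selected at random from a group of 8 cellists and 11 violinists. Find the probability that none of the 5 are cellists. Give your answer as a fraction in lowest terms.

There are C(19,5) = 11628 possible selections.
Selections with no cellists (all violinists): C(11,5) = 462.
Probability = 462/11628 = 77/1938.

77/1938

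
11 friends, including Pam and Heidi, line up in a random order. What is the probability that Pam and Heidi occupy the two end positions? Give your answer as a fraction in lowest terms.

1/55

There are 11! = 39916800 arrangements.
Place Pam and Heidi at the ends in 2 ways, arrange the remaining 9 in 9! = 362880 ways: 2·362880 = 725760.
Probability = 725760/39916800 = 1/55.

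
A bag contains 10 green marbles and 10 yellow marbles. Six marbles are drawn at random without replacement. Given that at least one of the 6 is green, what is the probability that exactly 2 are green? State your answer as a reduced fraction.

63/257

Work in counts. Selections with at least one green: C(20,6) − C(10,6) = 38760 − 210 = 38550.
Of those, selections where exactly 2 are green: C(10,2)·C(10,4) = 45·210 = 9450.
Conditional probability = 9450/38550 = 63/257.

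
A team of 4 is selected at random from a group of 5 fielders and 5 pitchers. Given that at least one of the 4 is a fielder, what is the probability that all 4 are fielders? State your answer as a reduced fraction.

1/41

Work in counts. Selections with at least one fielder: C(10,4) − C(5,4) = 210 − 5 = 205.
Of those, selections where all 4 are fielders: C(5,4) = 5.
Conditional probability = 5/205 = 1/41.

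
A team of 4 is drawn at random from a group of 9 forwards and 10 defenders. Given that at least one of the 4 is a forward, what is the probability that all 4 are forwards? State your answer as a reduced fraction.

21/611

Work in counts. Selections with at least one forward: C(19,4) − C(10,4) = 3876 − 210 = 3666.
Of those, selections where all 4 are forwards: C(9,4) = 126.
Conditional probability = 126/3666 = 21/611.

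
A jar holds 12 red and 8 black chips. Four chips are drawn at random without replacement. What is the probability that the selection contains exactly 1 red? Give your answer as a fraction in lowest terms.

The sample space is all 4-subsets of the 20: C(20,4) = 4845.
Selections with exactly 1 red: choose 1 of the 12 red and 3 of the 8 black, C(12,1)·C(8,3) = 12·56 = 672.
Probability = 672/4845 = 224/1615.

224/1615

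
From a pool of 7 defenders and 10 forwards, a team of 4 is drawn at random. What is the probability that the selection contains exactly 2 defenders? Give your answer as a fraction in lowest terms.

27/68

There are C(17,4) = 2380 ways to choose 4 from 17.
Selections with exactly 2 defenders: choose 2 of the 7 defenders and 2 of the 10 forwards, C(7,2)·C(10,2) = 21·45 = 945.
Probability = 945/2380 = 27/68.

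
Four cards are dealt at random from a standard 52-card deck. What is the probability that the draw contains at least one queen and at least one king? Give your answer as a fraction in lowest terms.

There are C(52,4) = 270725 possible draws.
By inclusion-exclusion on the complements, draws missing all queens or all kings: C(48,4) + C(48,4) − C(44,4) = 194580 + 194580 − 135751 = 253409.
So draws with at least one of each: 270725 − 253409 = 17316, probability 17316/270725 = 1332/20825.

1332/20825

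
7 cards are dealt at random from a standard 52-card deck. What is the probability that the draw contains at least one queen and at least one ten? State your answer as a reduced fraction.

There are C(52,7) = 133784560 possible draws.
By inclusion-exclusion on the complements, draws missing all queens or all tens: C(48,7) + C(48,7) − C(44,7) = 73629072 + 73629072 − 38320568 = 108937576.
So draws with at least one of each: 133784560 − 108937576 = 24846984, probability 24846984/133784560 = 3105873/16723070.

3105873/16723070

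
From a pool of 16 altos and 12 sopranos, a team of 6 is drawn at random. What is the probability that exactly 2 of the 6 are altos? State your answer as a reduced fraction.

330/2093

Total number of selections: C(28,6) = 376740.
Selections with exactly 2 altos: choose 2 of the 16 altos and 4 of the 12 sopranos, C(16,2)·C(12,4) = 120·495 = 59400.
Probability = 59400/376740 = 330/2093.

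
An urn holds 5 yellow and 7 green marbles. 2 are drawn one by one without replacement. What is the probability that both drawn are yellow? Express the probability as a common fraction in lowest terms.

5/33

Multiply the conditional probabilities at each draw: 5/12 · 4/11 = 20/132 = 5/33.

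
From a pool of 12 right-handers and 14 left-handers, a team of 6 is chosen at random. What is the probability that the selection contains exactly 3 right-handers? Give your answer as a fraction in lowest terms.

Total number of selections: C(26,6) = 230230.
Selections with exactly 3 right-handers: choose 3 of the 12 right-handers and 3 of the 14 left-handers, C(12,3)·C(14,3) = 220·364 = 80080.
Probability = 80080/230230 = 8/23.

8/23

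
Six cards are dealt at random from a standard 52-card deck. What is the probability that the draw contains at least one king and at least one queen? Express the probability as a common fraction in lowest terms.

There are C(52,6) = 20358520 possible draws.
By inclusion-exclusion on the complements, draws missing all kings or all queens: C(48,6) + C(48,6) − C(44,6) = 12271512 + 12271512 − 7059052 = 17483972.
So draws with at least one of each: 20358520 − 17483972 = 2874548, probability 2874548/20358520 = 718637/5089630.

718637/5089630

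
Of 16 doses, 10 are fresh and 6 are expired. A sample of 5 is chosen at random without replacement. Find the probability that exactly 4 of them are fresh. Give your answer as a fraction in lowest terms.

15/52

There are C(16,5) = 4368 ways to choose 5 from 16.
Selections with exactly 4 fresh: choose 4 of the 10 fresh and 1 of the 6 expired, C(10,4)·C(6,1) = 210·6 = 1260.
Probability = 1260/4368 = 15/52.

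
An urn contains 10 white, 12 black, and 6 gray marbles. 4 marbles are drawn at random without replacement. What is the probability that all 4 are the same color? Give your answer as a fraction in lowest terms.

There are C(28,4) = 20475 ways to draw 4 marbles.
All same color: C(10,4) + C(12,4) + C(6,4) = 210 + 495 + 15 = 720.
Probability = 720/20475 = 16/455.

16/455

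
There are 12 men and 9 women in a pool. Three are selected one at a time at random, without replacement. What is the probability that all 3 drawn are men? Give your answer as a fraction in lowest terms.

22/133

Multiply the conditional probabilities at each draw: 12/21 · 11/20 · 10/19 = 1320/7980 = 22/133.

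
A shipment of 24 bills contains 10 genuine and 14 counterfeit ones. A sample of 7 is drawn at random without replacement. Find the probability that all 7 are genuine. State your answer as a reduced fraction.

There are C(24,7) = 346104 possible selections.
Selections with all genuine: C(10,7) = 120.
Probability = 120/346104 = 5/14421.

5/14421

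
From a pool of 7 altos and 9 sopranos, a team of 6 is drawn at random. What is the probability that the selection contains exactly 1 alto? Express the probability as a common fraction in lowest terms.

63/572

Total number of selections: C(16,6) = 8008.
Selections with exactly 1 alto: choose 1 of the 7 altos and 5 of the 9 sopranos, C(7,1)·C(9,5) = 7·126 = 882.
Probability = 882/8008 = 63/572.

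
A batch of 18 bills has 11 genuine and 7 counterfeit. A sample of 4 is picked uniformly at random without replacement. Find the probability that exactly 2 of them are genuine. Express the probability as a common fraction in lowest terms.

The sample space is all 4-subsets of the 18: C(18,4) = 3060.
Selections with exactly 2 genuine: choose 2 of the 11 genuine and 2 of the 7 counterfeit, C(11,2)·C(7,2) = 55·21 = 1155.
Probability = 1155/3060 = 77/204.

77/204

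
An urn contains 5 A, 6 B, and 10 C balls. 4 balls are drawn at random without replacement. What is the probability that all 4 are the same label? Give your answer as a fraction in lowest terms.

There are C(21,4) = 5985 ways to draw 4 balls.
All same label: C(5,4) + C(6,4) + C(10,4) = 5 + 15 + 210 = 230.
Probability = 230/5985 = 46/1197.

46/1197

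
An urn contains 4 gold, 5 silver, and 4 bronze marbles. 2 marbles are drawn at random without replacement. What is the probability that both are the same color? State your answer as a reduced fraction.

11/39

There are C(13,2) = 78 ways to draw 2 marbles.
All same color: C(4,2) + C(5,2) + C(4,2) = 6 + 10 + 6 = 22.
Probability = 22/78 = 11/39.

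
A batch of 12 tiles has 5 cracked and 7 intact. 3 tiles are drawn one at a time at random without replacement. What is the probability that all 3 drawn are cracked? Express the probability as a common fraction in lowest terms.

Multiply the conditional probabilities at each draw: 5/12 · 4/11 · 3/10 = 60/1320 = 1/22.

1/22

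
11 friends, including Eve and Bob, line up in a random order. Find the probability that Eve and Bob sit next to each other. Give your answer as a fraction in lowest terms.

2/11

There are 11! = 39916800 arrangements.
Treat Eve and Bob as a block: 10! arrangements of the blocks × 2 orders within the block = 2·3628800 = 7257600.
Probability = 7257600/39916800 = 2/11.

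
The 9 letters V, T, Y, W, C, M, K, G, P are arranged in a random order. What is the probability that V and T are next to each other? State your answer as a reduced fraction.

2/9

There are 9! = 362880 arrangements.
Treat V and T as a block: 8! arrangements of the blocks × 2 orders within the block = 2·40320 = 80640.
Probability = 80640/362880 = 2/9.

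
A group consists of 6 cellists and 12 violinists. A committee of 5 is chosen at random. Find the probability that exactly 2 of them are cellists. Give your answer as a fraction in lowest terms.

275/714

There are C(18,5) = 8568 ways to choose 5 from 18.
Selections with exactly 2 cellists: choose 2 of the 6 cellists and 3 of the 12 violinists, C(6,2)·C(12,3) = 15·220 = 3300.
Probability = 3300/8568 = 275/714.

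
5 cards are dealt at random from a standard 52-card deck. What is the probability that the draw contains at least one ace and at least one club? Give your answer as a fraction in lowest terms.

229297/866320

There are C(52,5) = 2598960 possible draws.
By inclusion-exclusion on the complements, draws missing all aces or all clubs: C(48,5) + C(39,5) − C(36,5) = 1712304 + 575757 − 376992 = 1911069.
So draws with at least one of each: 2598960 − 1911069 = 687891, probability 687891/2598960 = 229297/866320.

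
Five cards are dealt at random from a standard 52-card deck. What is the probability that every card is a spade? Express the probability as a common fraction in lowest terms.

There are C(52,5) = 2598960 possible 5-card hands.
Hands that are all spades: C(13,5) = 1287.
Probability = 1287/2598960 = 33/66640.

33/66640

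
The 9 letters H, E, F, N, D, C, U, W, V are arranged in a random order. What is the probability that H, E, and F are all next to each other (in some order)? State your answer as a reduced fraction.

There are 9! = 362880 arrangements.
Treat the three as one block: 7! placements × 3! orders within the block = 5040·6 = 30240.
Probability = 30240/362880 = 1/12.

1/12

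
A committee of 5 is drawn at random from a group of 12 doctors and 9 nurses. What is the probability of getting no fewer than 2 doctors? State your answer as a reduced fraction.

297/323

Total selections: C(21,5) = 20349.
Count the complement (fewer than 2 doctors): C(12,0)·C(9,5) + C(12,1)·C(9,4) = 126 + 1512 = 1638.
Probability = 1 − 1638/20349 = 18711/20349 = 297/323.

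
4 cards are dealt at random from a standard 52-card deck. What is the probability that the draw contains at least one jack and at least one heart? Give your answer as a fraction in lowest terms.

There are C(52,4) = 270725 possible draws.
By inclusion-exclusion on the complements, draws missing all jacks or all hearts: C(48,4) + C(39,4) − C(36,4) = 194580 + 82251 − 58905 = 217926.
So draws with at least one of each: 270725 − 217926 = 52799, probability 52799/270725.

52799/270725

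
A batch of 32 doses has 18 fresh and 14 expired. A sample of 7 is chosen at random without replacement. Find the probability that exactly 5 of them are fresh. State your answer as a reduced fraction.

Total number of selections: C(32,7) = 3365856.
Selections with exactly 5 fresh: choose 5 of the 18 fresh and 2 of the 14 expired, C(18,5)·C(14,2) = 8568·91 = 779688.
Probability = 779688/3365856 = 833/3596.

833/3596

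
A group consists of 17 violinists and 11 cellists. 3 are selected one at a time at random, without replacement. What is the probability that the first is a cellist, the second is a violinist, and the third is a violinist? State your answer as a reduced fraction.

Multiply the conditional probabilities at each draw: 11/28 · 17/27 · 16/26 = 2992/19656 = 374/2457.

374/2457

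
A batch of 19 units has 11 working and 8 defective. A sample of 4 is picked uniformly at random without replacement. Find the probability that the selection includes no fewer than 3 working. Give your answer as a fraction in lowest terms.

275/646

There are C(19,4) = 3876 ways to choose the 4.
Favorable selections (no fewer than 3 working): C(11,3)·C(8,1) + C(11,4)·C(8,0) = 1320 + 330 = 1650.
Probability = 1650/3876 = 275/646.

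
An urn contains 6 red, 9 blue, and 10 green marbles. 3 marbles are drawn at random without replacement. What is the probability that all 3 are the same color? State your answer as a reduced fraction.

There are C(25,3) = 2300 ways to draw 3 marbles.
All same color: C(6,3) + C(9,3) + C(10,3) = 20 + 84 + 120 = 224.
Probability = 224/2300 = 56/575.

56/575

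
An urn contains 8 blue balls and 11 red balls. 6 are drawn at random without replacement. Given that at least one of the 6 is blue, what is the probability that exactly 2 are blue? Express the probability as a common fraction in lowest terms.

Work in counts. Selections with at least one blue: C(19,6) − C(11,6) = 27132 − 462 = 26670.
Of those, selections where exactly 2 are blue: C(8,2)·C(11,4) = 28·330 = 9240.
Conditional probability = 9240/26670 = 44/127.

44/127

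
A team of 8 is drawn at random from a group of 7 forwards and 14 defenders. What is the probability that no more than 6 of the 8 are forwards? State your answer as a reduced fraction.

14534/14535

Total selections: C(21,8) = 203490.
Favorable selections (no more than 6 forwards): C(7,0)·C(14,8) + C(7,1)·C(14,7) + C(7,2)·C(14,6) + C(7,3)·C(14,5) + C(7,4)·C(14,4) + C(7,5)·C(14,3) + C(7,6)·C(14,2) = 3003 + 24024 + 63063 + 70070 + 35035 + 7644 + 637 = 203476.
Probability = 203476/203490 = 14534/14535.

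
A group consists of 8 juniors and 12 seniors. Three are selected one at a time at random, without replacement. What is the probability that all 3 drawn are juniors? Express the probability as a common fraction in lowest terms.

Multiply the conditional probabilities at each draw: 8/20 · 7/19 · 6/18 = 336/6840 = 14/285.

14/285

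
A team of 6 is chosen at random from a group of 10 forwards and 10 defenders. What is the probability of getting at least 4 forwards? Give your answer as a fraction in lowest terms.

203/646

There are C(20,6) = 38760 ways to choose the 6.
Favorable selections (at least 4 forwards): C(10,4)·C(10,2) + C(10,5)·C(10,1) + C(10,6)·C(10,0) = 9450 + 2520 + 210 = 12180.
Probability = 12180/38760 = 203/646.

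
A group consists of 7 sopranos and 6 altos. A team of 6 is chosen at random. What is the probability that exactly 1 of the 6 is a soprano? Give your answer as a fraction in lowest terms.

7/286

There are C(13,6) = 1716 ways to choose 6 from 13.
Selections with exactly 1 soprano: choose 1 of the 7 sopranos and 5 of the 6 altos, C(7,1)·C(6,5) = 7·6 = 42.
Probability = 42/1716 = 7/286.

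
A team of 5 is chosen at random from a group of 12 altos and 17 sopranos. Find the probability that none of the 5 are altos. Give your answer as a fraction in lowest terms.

68/1305

There are C(29,5) = 118755 possible selections.
Selections with no altos (all sopranos): C(17,5) = 6188.
Probability = 6188/118755 = 68/1305.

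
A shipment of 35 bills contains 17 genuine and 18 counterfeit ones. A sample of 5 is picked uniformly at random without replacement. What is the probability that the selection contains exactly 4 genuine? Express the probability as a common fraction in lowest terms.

There are C(35,5) = 324632 ways to choose 5 from 35.
Selections with exactly 4 genuine: choose 4 of the 17 genuine and 1 of the 18 counterfeit, C(17,4)·C(18,1) = 2380·18 = 42840.
Probability = 42840/324632 = 45/341.

45/341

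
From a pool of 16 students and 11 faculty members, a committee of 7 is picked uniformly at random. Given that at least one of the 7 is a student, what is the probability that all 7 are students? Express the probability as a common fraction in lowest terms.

52/4035

Work in counts. Selections with at least one student: C(27,7) − C(11,7) = 888030 − 330 = 887700.
Of those, selections where all 7 are students: C(16,7) = 11440.
Conditional probability = 11440/887700 = 52/4035.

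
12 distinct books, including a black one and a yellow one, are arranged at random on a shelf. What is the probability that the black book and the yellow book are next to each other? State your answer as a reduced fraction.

1/6

There are 12! = 479001600 arrangements.
Treat the black book and the yellow book as a block: 11! arrangements of the blocks × 2 orders within the block = 2·39916800 = 79833600.
Probability = 79833600/479001600 = 1/6.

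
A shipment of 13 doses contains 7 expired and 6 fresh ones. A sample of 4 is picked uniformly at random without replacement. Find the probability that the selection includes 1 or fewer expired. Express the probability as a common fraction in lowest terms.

31/143

Total selections: C(13,4) = 715.
Favorable selections (1 or fewer expired): C(7,0)·C(6,4) + C(7,1)·C(6,3) = 15 + 140 = 155.
Probability = 155/715 = 31/143.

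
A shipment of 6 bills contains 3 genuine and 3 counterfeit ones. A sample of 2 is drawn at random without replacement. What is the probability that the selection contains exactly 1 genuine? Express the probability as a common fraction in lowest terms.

3/5

The sample space is all 2-subsets of the 6: C(6,2) = 15.
Selections with exactly 1 genuine: choose 1 of the 3 genuine and 1 of the 3 counterfeit, C(3,1)·C(3,1) = 3·3 = 9.
Probability = 9/15 = 3/5.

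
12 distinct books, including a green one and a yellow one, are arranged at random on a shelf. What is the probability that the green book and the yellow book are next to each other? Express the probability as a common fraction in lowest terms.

There are 12! = 479001600 arrangements.
Treat the green book and the yellow book as a block: 11! arrangements of the blocks × 2 orders within the block = 2·39916800 = 79833600.
Probability = 79833600/479001600 = 1/6.

1/6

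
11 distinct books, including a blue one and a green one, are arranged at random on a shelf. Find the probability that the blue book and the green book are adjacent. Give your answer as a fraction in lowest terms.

There are 11! = 39916800 arrangements.
Treat the blue book and the green book as a block: 10! arrangements of the blocks × 2 orders within the block = 2·3628800 = 7257600.
Probability = 7257600/39916800 = 2/11.

2/11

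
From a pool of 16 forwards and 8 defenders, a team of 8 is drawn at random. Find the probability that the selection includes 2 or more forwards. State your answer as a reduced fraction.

245114/245157

There are C(24,8) = 735471 ways to choose the 8.
Count the complement (fewer than 2 forwards): C(16,0)·C(8,8) + C(16,1)·C(8,7) = 1 + 128 = 129.
Probability = 1 − 129/735471 = 735342/735471 = 245114/245157.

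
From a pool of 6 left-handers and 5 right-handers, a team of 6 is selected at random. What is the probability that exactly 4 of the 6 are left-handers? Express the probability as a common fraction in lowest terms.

The sample space is all 6-subsets of the 11: C(11,6) = 462.
Selections with exactly 4 left-handers: choose 4 of the 6 left-handers and 2 of the 5 right-handers, C(6,4)·C(5,2) = 15·10 = 150.
Probability = 150/462 = 25/77.

25/77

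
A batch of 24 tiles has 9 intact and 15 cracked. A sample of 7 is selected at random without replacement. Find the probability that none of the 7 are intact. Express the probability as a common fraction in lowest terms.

65/3496

There are C(24,7) = 346104 possible selections.
Selections with no intact (all cracked): C(15,7) = 6435.
Probability = 6435/346104 = 65/3496.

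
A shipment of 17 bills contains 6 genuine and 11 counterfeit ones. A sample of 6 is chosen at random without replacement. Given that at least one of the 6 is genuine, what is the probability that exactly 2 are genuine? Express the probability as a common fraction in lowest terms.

Work in counts. Selections with at least one genuine: C(17,6) − C(11,6) = 12376 − 462 = 11914.
Of those, selections where exactly 2 are genuine: C(6,2)·C(11,4) = 15·330 = 4950.
Conditional probability = 4950/11914 = 2475/5957.

2475/5957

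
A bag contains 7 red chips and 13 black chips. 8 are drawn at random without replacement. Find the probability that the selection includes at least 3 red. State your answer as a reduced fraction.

There are C(20,8) = 125970 ways to choose the 8.
Count the complement (fewer than 3 red): C(7,0)·C(13,8) + C(7,1)·C(13,7) + C(7,2)·C(13,6) = 1287 + 12012 + 36036 = 49335.
Probability = 1 − 49335/125970 = 76635/125970 = 393/646.

393/646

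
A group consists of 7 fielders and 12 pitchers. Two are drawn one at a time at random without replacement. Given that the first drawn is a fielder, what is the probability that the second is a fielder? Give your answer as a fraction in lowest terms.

1/3

After removing one fielder, 18 remain: 6 fielders and 12 pitchers.
So the probability the next is a fielder is 6/18 = 1/3.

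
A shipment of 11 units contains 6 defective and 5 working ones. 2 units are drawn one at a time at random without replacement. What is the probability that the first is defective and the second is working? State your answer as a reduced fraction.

Multiply the conditional probabilities at each draw: 6/11 · 5/10 = 30/110 = 3/11.

3/11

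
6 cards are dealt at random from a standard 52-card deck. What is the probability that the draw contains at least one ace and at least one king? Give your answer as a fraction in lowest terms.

718637/5089630

There are C(52,6) = 20358520 possible draws.
By inclusion-exclusion on the complements, draws missing all aces or all kings: C(48,6) + C(48,6) − C(44,6) = 12271512 + 12271512 − 7059052 = 17483972.
So draws with at least one of each: 20358520 − 17483972 = 2874548, probability 2874548/20358520 = 718637/5089630.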